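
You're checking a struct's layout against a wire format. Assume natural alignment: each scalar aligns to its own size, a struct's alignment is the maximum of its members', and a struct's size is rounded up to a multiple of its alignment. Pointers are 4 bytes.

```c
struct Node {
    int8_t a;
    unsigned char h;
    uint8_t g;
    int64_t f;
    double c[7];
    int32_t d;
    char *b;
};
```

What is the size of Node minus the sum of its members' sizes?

0..1  a  (1B, 1-aligned)
1..2  h  (1B, 1-aligned)
2..3  g  (1B, 1-aligned)
3..8  -- padding (5B)
8..16  f  (8B, 8-aligned)
16..72  c  (56B, 8-aligned)
72..76  d  (4B, 4-aligned)
76..80  b  (4B, 4-aligned)
sizeof = 80, alignof = 8
data bytes 75, size 80 → padding 5

5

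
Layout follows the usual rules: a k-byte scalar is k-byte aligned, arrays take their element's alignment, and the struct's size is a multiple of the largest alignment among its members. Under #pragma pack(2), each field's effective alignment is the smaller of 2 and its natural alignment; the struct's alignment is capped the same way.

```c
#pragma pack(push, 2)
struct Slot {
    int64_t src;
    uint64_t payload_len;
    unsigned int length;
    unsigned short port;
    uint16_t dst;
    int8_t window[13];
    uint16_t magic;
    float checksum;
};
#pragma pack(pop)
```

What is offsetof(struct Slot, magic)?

src at 0 (size 8, align 2) → ends 8
payload_len at 8 (size 8, align 2) → ends 16
length at 16 (size 4, align 2) → ends 20
port at 20 (size 2, align 2) → ends 22
dst at 22 (size 2, align 2) → ends 24
window at 24 (size 13, align 1) → ends 37
pad 1 to align 2 for magic
magic at 38 (size 2, align 2) → ends 40

38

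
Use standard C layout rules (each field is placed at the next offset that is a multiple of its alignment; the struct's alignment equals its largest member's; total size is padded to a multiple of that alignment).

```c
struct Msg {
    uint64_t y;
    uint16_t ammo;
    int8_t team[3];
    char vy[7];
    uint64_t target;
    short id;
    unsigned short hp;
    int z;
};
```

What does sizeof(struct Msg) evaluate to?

y at 0 (size 8, align 8) → ends 8
ammo at 8 (size 2, align 2) → ends 10
team at 10 (size 3, align 1) → ends 13
vy at 13 (size 7, align 1) → ends 20
pad 4 to align 8 for target
target at 24 (size 8, align 8) → ends 32
id at 32 (size 2, align 2) → ends 34
hp at 34 (size 2, align 2) → ends 36
z at 36 (size 4, align 4) → ends 40
total 40 bytes, alignment 8

40 bytes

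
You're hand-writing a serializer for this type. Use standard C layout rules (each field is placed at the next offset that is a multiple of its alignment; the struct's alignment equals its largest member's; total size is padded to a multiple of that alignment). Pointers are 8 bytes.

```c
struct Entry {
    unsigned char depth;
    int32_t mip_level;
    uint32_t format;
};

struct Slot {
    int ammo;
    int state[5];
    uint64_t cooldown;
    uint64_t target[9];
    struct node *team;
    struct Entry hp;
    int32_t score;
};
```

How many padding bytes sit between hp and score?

Entry: depth at 0 (size 1, align 1) → ends 1; pad 3 to align 4 for mip_level; mip_level at 4 (size 4, align 4) → ends 8; format at 8 (size 4, align 4) → ends 12; total 12 bytes, alignment 4
ammo at 0 (size 4, align 4) → ends 4
state at 4 (size 20, align 4) → ends 24
cooldown at 24 (size 8, align 8) → ends 32
target at 32 (size 72, align 8) → ends 104
team at 104 (size 8, align 8) → ends 112
hp at 112 (size 12, align 4) → ends 124
score at 124 (size 4, align 4) → ends 128

0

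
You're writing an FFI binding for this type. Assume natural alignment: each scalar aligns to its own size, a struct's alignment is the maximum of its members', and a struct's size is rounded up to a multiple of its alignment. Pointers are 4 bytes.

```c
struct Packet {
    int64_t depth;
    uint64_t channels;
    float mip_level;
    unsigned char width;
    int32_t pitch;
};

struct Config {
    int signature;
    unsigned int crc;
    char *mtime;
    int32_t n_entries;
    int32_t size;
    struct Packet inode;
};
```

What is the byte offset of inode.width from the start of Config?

Packet: 0..8  depth  (8B, 8-aligned); 8..16  channels  (8B, 8-aligned); 16..20  mip_level  (4B, 4-aligned); 20..21  width  (1B, 1-aligned); 21..24  -- padding (3B); 24..28  pitch  (4B, 4-aligned); 28..32  -- tail padding (4B); sizeof = 32, alignof = 8
0..4  signature  (4B, 4-aligned)
4..8  crc  (4B, 4-aligned)
8..12  mtime  (4B, 4-aligned)
12..16  n_entries  (4B, 4-aligned)
16..20  size  (4B, 4-aligned)
20..24  -- padding (4B)
24..56  inode  (32B, 8-aligned)
within Packet: width at 20
24 + 20 = 44

44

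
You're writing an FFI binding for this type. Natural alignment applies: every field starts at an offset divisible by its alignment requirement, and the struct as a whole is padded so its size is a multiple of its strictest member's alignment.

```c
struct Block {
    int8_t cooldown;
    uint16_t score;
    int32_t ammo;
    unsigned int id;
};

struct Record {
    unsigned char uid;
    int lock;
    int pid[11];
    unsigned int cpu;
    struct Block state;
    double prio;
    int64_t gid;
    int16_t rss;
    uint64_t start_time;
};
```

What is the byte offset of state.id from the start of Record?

64

Block: cooldown at 0 (size 1, align 1) → ends 1; pad 1 to align 2 for score; score at 2 (size 2, align 2) → ends 4; ammo at 4 (size 4, align 4) → ends 8; id at 8 (size 4, align 4) → ends 12; total 12 bytes, alignment 4
uid at 0 (size 1, align 1) → ends 1
pad 3 to align 4 for lock
lock at 4 (size 4, align 4) → ends 8
pid at 8 (size 44, align 4) → ends 52
cpu at 52 (size 4, align 4) → ends 56
state at 56 (size 12, align 4) → ends 68
within Block: id at 8
56 + 8 = 64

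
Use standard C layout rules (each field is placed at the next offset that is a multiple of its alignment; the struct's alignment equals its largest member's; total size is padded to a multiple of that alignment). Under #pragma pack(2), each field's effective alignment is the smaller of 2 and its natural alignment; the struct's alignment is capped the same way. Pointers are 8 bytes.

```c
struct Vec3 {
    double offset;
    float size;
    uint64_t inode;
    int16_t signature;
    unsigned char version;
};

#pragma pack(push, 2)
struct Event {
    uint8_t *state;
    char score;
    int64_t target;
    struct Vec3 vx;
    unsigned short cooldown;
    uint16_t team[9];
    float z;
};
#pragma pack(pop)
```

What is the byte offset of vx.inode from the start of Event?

34

Vec3: 0..8  offset  (8B, 8-aligned); 8..12  size  (4B, 4-aligned); 12..16  -- padding (4B); 16..24  inode  (8B, 8-aligned); 24..26  signature  (2B, 2-aligned); 26..27  version  (1B, 1-aligned); 27..32  -- tail padding (5B); sizeof = 32, alignof = 8
0..8  state  (8B, 2-aligned)
8..9  score  (1B, 1-aligned)
9..10  -- padding (1B)
10..18  target  (8B, 2-aligned)
18..50  vx  (32B, 2-aligned)
within Vec3: inode at 16
18 + 16 = 34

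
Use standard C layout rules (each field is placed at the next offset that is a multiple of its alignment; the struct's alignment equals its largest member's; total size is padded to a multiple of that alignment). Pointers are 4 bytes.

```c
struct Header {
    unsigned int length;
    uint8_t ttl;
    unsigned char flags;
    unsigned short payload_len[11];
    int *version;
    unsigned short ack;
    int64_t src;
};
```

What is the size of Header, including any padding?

48 bytes

length at 0 (size 4, align 4) → ends 4
ttl at 4 (size 1, align 1) → ends 5
flags at 5 (size 1, align 1) → ends 6
payload_len at 6 (size 22, align 2) → ends 28
version at 28 (size 4, align 4) → ends 32
ack at 32 (size 2, align 2) → ends 34
pad 6 to align 8 for src
src at 40 (size 8, align 8) → ends 48
total 48 bytes, alignment 8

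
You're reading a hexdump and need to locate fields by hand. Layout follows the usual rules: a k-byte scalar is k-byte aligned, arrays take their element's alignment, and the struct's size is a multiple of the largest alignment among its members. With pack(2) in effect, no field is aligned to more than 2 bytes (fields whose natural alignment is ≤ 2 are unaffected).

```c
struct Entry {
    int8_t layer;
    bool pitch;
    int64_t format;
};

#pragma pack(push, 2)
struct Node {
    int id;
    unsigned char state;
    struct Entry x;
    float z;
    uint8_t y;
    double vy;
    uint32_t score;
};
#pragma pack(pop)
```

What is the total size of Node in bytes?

40 bytes

Entry: 0..1  layer  (1B, 1-aligned); 1..2  pitch  (1B, 1-aligned); 2..8  -- padding (6B); 8..16  format  (8B, 8-aligned); sizeof = 16, alignof = 8
0..4  id  (4B, 2-aligned)
4..5  state  (1B, 1-aligned)
5..6  -- padding (1B)
6..22  x  (16B, 2-aligned)
22..26  z  (4B, 2-aligned)
26..27  y  (1B, 1-aligned)
27..28  -- padding (1B)
28..36  vy  (8B, 2-aligned)
36..40  score  (4B, 2-aligned)
sizeof = 40, alignof = 2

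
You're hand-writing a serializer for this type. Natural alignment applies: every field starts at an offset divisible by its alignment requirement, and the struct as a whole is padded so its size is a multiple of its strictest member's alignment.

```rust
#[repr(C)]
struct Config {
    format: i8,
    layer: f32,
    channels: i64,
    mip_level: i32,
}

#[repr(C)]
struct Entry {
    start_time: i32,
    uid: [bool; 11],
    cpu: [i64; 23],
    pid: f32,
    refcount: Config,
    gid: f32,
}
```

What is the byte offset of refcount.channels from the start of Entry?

216

Config: 0..1  format  (1B, 1-aligned); 1..4  -- padding (3B); 4..8  layer  (4B, 4-aligned); 8..16  channels  (8B, 8-aligned); 16..20  mip_level  (4B, 4-aligned); 20..24  -- tail padding (4B); sizeof = 24, alignof = 8
0..4  start_time  (4B, 4-aligned)
4..15  uid  (11B, 1-aligned)
15..16  -- padding (1B)
16..200  cpu  (184B, 8-aligned)
200..204  pid  (4B, 4-aligned)
204..208  -- padding (4B)
208..232  refcount  (24B, 8-aligned)
within Config: channels at 8
208 + 8 = 216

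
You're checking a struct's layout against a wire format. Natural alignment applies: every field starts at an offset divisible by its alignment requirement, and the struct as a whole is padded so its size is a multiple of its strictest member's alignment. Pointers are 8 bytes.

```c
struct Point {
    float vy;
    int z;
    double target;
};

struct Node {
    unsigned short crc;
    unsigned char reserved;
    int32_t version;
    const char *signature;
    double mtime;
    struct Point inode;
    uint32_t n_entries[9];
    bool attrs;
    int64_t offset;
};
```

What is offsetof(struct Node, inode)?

Point: @0: vy [4B, align 4] → 4; @4: z [4B, align 4] → 8; @8: target [8B, align 8] → 16; size 16, align 8
@0: crc [2B, align 2] → 2
@2: reserved [1B, align 1] → 3
+1 pad (align 4)
@4: version [4B, align 4] → 8
@8: signature [8B, align 8] → 16
@16: mtime [8B, align 8] → 24
@24: inode [16B, align 8] → 40

24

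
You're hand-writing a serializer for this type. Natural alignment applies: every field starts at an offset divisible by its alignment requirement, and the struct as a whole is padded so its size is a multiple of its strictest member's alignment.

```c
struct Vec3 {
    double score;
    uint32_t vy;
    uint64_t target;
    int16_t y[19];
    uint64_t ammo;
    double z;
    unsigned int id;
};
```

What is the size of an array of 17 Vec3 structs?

score at 0 (size 8, align 8) → ends 8
vy at 8 (size 4, align 4) → ends 12
pad 4 to align 8 for target
target at 16 (size 8, align 8) → ends 24
y at 24 (size 38, align 2) → ends 62
pad 2 to align 8 for ammo
ammo at 64 (size 8, align 8) → ends 72
z at 72 (size 8, align 8) → ends 80
id at 80 (size 4, align 4) → ends 84
tail pad 4 to reach multiple of 8
total 88 bytes, alignment 8
array of 17: 17 × 88 = 1496

1496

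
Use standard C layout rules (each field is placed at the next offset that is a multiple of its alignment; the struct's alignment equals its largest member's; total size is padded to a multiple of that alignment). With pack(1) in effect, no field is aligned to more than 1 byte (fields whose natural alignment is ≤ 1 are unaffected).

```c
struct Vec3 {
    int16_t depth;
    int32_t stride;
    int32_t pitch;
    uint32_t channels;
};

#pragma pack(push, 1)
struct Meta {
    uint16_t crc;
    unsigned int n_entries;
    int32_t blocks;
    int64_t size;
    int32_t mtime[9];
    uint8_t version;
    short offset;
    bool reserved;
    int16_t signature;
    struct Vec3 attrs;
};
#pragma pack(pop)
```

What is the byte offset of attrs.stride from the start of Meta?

64

Vec3: 0..2  depth  (2B, 2-aligned); 2..4  -- padding (2B); 4..8  stride  (4B, 4-aligned); 8..12  pitch  (4B, 4-aligned); 12..16  channels  (4B, 4-aligned); sizeof = 16, alignof = 4
0..2  crc  (2B, 1-aligned)
2..6  n_entries  (4B, 1-aligned)
6..10  blocks  (4B, 1-aligned)
10..18  size  (8B, 1-aligned)
18..54  mtime  (36B, 1-aligned)
54..55  version  (1B, 1-aligned)
55..57  offset  (2B, 1-aligned)
57..58  reserved  (1B, 1-aligned)
58..60  signature  (2B, 1-aligned)
60..76  attrs  (16B, 1-aligned)
within Vec3: stride at 4
60 + 4 = 64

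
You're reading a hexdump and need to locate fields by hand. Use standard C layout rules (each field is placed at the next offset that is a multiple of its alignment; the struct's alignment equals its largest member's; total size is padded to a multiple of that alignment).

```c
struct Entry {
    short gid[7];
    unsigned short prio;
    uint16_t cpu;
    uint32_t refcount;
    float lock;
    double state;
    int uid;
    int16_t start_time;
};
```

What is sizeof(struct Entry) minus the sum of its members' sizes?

8

0..14  gid  (14B, 2-aligned)
14..16  prio  (2B, 2-aligned)
16..18  cpu  (2B, 2-aligned)
18..20  -- padding (2B)
20..24  refcount  (4B, 4-aligned)
24..28  lock  (4B, 4-aligned)
28..32  -- padding (4B)
32..40  state  (8B, 8-aligned)
40..44  uid  (4B, 4-aligned)
44..46  start_time  (2B, 2-aligned)
46..48  -- tail padding (2B)
sizeof = 48, alignof = 8
data bytes 40, size 48 → padding 8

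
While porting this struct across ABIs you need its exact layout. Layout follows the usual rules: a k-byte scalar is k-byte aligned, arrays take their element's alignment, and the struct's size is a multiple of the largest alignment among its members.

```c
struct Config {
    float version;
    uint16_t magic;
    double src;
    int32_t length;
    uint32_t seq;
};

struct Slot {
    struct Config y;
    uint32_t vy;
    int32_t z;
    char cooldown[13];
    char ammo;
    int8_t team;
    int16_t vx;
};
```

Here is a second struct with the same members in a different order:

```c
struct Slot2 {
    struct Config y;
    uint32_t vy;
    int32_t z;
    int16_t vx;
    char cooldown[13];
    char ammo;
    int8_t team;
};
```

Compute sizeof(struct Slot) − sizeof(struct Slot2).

0

Config: @0: version [4B, align 4] → 4; @4: magic [2B, align 2] → 6; +2 pad (align 8); @8: src [8B, align 8] → 16; @16: length [4B, align 4] → 20; @20: seq [4B, align 4] → 24; size 24, align 8
@0: y [24B, align 8] → 24
@24: vy [4B, align 4] → 28
@28: z [4B, align 4] → 32
@32: cooldown [13B, align 1] → 45
@45: ammo [1B, align 1] → 46
@46: team [1B, align 1] → 47
+1 pad (align 2)
@48: vx [2B, align 2] → 50
+6 tail pad (align 8)
size 56, align 8
— Slot2 —
@0: y [24B, align 8] → 24
@24: vy [4B, align 4] → 28
@28: z [4B, align 4] → 32
@32: vx [2B, align 2] → 34
@34: cooldown [13B, align 1] → 47
@47: ammo [1B, align 1] → 48
@48: team [1B, align 1] → 49
+7 tail pad (align 8)
size 56, align 8
56 − 56 = 0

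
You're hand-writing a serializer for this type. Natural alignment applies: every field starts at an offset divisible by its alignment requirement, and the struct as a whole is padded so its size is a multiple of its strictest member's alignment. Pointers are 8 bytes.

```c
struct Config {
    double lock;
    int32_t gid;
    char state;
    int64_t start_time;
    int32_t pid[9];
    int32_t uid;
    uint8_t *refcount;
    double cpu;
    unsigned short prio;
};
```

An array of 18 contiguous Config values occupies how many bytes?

1584

@0: lock [8B, align 8] → 8
@8: gid [4B, align 4] → 12
@12: state [1B, align 1] → 13
+3 pad (align 8)
@16: start_time [8B, align 8] → 24
@24: pid [36B, align 4] → 60
@60: uid [4B, align 4] → 64
@64: refcount [8B, align 8] → 72
@72: cpu [8B, align 8] → 80
@80: prio [2B, align 2] → 82
+6 tail pad (align 8)
size 88, align 8
array of 18: 18 × 88 = 1584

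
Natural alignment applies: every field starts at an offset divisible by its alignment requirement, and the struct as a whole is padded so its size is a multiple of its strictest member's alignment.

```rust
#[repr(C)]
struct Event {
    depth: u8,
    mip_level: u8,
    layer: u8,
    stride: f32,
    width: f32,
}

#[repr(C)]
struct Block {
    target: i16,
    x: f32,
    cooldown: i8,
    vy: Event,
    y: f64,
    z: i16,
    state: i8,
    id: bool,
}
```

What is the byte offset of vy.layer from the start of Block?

14

Event: @0: depth [1B, align 1] → 1; @1: mip_level [1B, align 1] → 2; @2: layer [1B, align 1] → 3; +1 pad (align 4); @4: stride [4B, align 4] → 8; @8: width [4B, align 4] → 12; size 12, align 4
@0: target [2B, align 2] → 2
+2 pad (align 4)
@4: x [4B, align 4] → 8
@8: cooldown [1B, align 1] → 9
+3 pad (align 4)
@12: vy [12B, align 4] → 24
within Event: layer at 2
12 + 2 = 14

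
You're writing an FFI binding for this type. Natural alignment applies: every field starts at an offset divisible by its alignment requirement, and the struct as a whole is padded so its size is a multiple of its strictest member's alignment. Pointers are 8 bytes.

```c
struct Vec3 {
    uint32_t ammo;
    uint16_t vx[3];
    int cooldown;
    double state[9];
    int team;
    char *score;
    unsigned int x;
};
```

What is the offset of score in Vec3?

0..4  ammo  (4B, 4-aligned)
4..10  vx  (6B, 2-aligned)
10..12  -- padding (2B)
12..16  cooldown  (4B, 4-aligned)
16..88  state  (72B, 8-aligned)
88..92  team  (4B, 4-aligned)
92..96  -- padding (4B)
96..104  score  (8B, 8-aligned)

96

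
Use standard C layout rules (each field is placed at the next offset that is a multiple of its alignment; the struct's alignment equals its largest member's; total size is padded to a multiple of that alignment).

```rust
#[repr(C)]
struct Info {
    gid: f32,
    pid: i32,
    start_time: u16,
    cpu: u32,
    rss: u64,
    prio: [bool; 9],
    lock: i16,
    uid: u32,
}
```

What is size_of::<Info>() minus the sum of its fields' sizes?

gid at 0 (size 4, align 4) → ends 4
pid at 4 (size 4, align 4) → ends 8
start_time at 8 (size 2, align 2) → ends 10
pad 2 to align 4 for cpu
cpu at 12 (size 4, align 4) → ends 16
rss at 16 (size 8, align 8) → ends 24
prio at 24 (size 9, align 1) → ends 33
pad 1 to align 2 for lock
lock at 34 (size 2, align 2) → ends 36
uid at 36 (size 4, align 4) → ends 40
total 40 bytes, alignment 8
data bytes 37, size 40 → padding 3

3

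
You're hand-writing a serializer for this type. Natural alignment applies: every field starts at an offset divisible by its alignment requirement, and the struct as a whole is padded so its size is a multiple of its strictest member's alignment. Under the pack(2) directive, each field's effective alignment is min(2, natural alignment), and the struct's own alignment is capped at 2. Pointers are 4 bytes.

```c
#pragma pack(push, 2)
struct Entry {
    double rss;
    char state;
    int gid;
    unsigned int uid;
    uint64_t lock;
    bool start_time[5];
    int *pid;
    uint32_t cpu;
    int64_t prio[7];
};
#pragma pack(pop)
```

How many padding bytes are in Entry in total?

@0: rss [8B, align 2] → 8
@8: state [1B, align 1] → 9
+1 pad (align 2)
@10: gid [4B, align 2] → 14
@14: uid [4B, align 2] → 18
@18: lock [8B, align 2] → 26
@26: start_time [5B, align 1] → 31
+1 pad (align 2)
@32: pid [4B, align 2] → 36
@36: cpu [4B, align 2] → 40
@40: prio [56B, align 2] → 96
size 96, align 2
data bytes 94, size 96 → padding 2

2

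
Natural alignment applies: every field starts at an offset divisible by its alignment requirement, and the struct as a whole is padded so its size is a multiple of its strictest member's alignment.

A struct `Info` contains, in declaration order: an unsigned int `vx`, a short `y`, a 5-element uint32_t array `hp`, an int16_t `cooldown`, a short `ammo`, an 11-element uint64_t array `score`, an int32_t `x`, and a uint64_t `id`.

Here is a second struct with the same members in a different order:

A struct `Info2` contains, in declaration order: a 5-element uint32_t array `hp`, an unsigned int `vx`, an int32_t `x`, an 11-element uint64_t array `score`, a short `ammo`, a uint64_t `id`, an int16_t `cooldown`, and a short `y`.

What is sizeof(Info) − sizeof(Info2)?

0..4  vx  (4B, 4-aligned)
4..6  y  (2B, 2-aligned)
6..8  -- padding (2B)
8..28  hp  (20B, 4-aligned)
28..30  cooldown  (2B, 2-aligned)
30..32  ammo  (2B, 2-aligned)
32..120  score  (88B, 8-aligned)
120..124  x  (4B, 4-aligned)
124..128  -- padding (4B)
128..136  id  (8B, 8-aligned)
sizeof = 136, alignof = 8
— Info2 —
0..20  hp  (20B, 4-aligned)
20..24  vx  (4B, 4-aligned)
24..28  x  (4B, 4-aligned)
28..32  -- padding (4B)
32..120  score  (88B, 8-aligned)
120..122  ammo  (2B, 2-aligned)
122..128  -- padding (6B)
128..136  id  (8B, 8-aligned)
136..138  cooldown  (2B, 2-aligned)
138..140  y  (2B, 2-aligned)
140..144  -- tail padding (4B)
sizeof = 144, alignof = 8
136 − 144 = -8

-8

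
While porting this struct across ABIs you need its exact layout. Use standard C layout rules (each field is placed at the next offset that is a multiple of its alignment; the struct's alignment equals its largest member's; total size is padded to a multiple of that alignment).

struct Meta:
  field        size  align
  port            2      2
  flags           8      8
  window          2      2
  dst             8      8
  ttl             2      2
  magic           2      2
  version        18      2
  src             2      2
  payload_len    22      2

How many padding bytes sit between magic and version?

0..2  port  (2B, 2-aligned)
2..8  -- padding (6B)
8..16  flags  (8B, 8-aligned)
16..18  window  (2B, 2-aligned)
18..24  -- padding (6B)
24..32  dst  (8B, 8-aligned)
32..34  ttl  (2B, 2-aligned)
34..36  magic  (2B, 2-aligned)
36..54  version  (18B, 2-aligned)

0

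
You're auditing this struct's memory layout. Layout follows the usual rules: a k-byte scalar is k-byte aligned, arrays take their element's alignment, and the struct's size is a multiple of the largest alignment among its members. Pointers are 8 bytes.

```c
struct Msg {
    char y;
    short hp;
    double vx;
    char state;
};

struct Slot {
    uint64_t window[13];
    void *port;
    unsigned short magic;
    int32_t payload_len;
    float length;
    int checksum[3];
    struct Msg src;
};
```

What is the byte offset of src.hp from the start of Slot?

Msg: y at 0 (size 1, align 1) → ends 1; pad 1 to align 2 for hp; hp at 2 (size 2, align 2) → ends 4; pad 4 to align 8 for vx; vx at 8 (size 8, align 8) → ends 16; state at 16 (size 1, align 1) → ends 17; tail pad 7 to reach multiple of 8; total 24 bytes, alignment 8
window at 0 (size 104, align 8) → ends 104
port at 104 (size 8, align 8) → ends 112
magic at 112 (size 2, align 2) → ends 114
pad 2 to align 4 for payload_len
payload_len at 116 (size 4, align 4) → ends 120
length at 120 (size 4, align 4) → ends 124
checksum at 124 (size 12, align 4) → ends 136
src at 136 (size 24, align 8) → ends 160
within Msg: hp at 2
136 + 2 = 138

138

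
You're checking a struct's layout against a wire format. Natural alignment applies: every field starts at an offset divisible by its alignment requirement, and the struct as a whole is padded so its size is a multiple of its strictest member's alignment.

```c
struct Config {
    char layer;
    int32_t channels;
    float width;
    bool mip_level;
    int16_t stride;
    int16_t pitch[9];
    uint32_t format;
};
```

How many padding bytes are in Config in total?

6

0..1  layer  (1B, 1-aligned)
1..4  -- padding (3B)
4..8  channels  (4B, 4-aligned)
8..12  width  (4B, 4-aligned)
12..13  mip_level  (1B, 1-aligned)
13..14  -- padding (1B)
14..16  stride  (2B, 2-aligned)
16..34  pitch  (18B, 2-aligned)
34..36  -- padding (2B)
36..40  format  (4B, 4-aligned)
sizeof = 40, alignof = 4
data bytes 34, size 40 → padding 6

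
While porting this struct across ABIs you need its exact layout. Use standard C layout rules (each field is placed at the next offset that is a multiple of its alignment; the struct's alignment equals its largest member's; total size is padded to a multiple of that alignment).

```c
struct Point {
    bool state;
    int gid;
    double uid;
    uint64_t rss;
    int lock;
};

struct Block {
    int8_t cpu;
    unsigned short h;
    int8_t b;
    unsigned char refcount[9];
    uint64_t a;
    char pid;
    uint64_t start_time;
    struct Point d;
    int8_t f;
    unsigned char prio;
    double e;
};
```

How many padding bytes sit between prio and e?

6

Point: state at 0 (size 1, align 1) → ends 1; pad 3 to align 4 for gid; gid at 4 (size 4, align 4) → ends 8; uid at 8 (size 8, align 8) → ends 16; rss at 16 (size 8, align 8) → ends 24; lock at 24 (size 4, align 4) → ends 28; tail pad 4 to reach multiple of 8; total 32 bytes, alignment 8
cpu at 0 (size 1, align 1) → ends 1
pad 1 to align 2 for h
h at 2 (size 2, align 2) → ends 4
b at 4 (size 1, align 1) → ends 5
refcount at 5 (size 9, align 1) → ends 14
pad 2 to align 8 for a
a at 16 (size 8, align 8) → ends 24
pid at 24 (size 1, align 1) → ends 25
pad 7 to align 8 for start_time
start_time at 32 (size 8, align 8) → ends 40
d at 40 (size 32, align 8) → ends 72
f at 72 (size 1, align 1) → ends 73
prio at 73 (size 1, align 1) → ends 74
pad 6 to align 8 for e
e at 80 (size 8, align 8) → ends 88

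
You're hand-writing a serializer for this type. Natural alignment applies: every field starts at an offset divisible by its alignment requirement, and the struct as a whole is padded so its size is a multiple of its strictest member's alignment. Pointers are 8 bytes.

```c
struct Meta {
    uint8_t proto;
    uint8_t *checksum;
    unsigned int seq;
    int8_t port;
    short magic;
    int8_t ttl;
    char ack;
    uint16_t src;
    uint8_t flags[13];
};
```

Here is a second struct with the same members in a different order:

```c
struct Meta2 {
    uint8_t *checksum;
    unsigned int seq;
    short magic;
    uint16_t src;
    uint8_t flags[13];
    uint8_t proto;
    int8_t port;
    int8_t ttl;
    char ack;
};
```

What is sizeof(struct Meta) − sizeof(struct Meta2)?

8

0..1  proto  (1B, 1-aligned)
1..8  -- padding (7B)
8..16  checksum  (8B, 8-aligned)
16..20  seq  (4B, 4-aligned)
20..21  port  (1B, 1-aligned)
21..22  -- padding (1B)
22..24  magic  (2B, 2-aligned)
24..25  ttl  (1B, 1-aligned)
25..26  ack  (1B, 1-aligned)
26..28  src  (2B, 2-aligned)
28..41  flags  (13B, 1-aligned)
41..48  -- tail padding (7B)
sizeof = 48, alignof = 8
— Meta2 —
0..8  checksum  (8B, 8-aligned)
8..12  seq  (4B, 4-aligned)
12..14  magic  (2B, 2-aligned)
14..16  src  (2B, 2-aligned)
16..29  flags  (13B, 1-aligned)
29..30  proto  (1B, 1-aligned)
30..31  port  (1B, 1-aligned)
31..32  ttl  (1B, 1-aligned)
32..33  ack  (1B, 1-aligned)
33..40  -- tail padding (7B)
sizeof = 40, alignof = 8
48 − 40 = 8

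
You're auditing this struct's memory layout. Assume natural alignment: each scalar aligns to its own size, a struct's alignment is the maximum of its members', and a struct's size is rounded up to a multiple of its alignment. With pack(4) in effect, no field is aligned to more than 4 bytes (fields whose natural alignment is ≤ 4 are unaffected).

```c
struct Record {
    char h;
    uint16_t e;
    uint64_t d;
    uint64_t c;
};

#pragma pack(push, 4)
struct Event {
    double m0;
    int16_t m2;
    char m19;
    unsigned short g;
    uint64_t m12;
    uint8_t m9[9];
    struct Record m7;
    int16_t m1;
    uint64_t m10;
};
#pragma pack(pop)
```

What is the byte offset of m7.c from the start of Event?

52

Record: 0..1  h  (1B, 1-aligned); 1..2  -- padding (1B); 2..4  e  (2B, 2-aligned); 4..8  -- padding (4B); 8..16  d  (8B, 8-aligned); 16..24  c  (8B, 8-aligned); sizeof = 24, alignof = 8
0..8  m0  (8B, 4-aligned)
8..10  m2  (2B, 2-aligned)
10..11  m19  (1B, 1-aligned)
11..12  -- padding (1B)
12..14  g  (2B, 2-aligned)
14..16  -- padding (2B)
16..24  m12  (8B, 4-aligned)
24..33  m9  (9B, 1-aligned)
33..36  -- padding (3B)
36..60  m7  (24B, 4-aligned)
within Record: c at 16
36 + 16 = 52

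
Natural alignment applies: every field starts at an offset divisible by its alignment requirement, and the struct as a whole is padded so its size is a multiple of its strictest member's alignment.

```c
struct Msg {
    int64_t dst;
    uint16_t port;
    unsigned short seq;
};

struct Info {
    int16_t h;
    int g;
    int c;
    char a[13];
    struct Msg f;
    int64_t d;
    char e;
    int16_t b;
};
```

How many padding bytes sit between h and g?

2

Msg: dst at 0 (size 8, align 8) → ends 8; port at 8 (size 2, align 2) → ends 10; seq at 10 (size 2, align 2) → ends 12; tail pad 4 to reach multiple of 8; total 16 bytes, alignment 8
h at 0 (size 2, align 2) → ends 2
pad 2 to align 4 for g
g at 4 (size 4, align 4) → ends 8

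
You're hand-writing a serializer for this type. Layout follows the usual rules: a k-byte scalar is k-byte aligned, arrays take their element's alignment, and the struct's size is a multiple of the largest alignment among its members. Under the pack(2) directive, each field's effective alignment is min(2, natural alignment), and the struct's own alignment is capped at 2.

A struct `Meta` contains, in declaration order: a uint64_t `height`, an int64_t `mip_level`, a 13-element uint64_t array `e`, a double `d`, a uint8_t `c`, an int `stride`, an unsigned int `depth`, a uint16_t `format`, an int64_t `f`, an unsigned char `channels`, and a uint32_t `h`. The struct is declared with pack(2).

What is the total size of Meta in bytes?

@0: height [8B, align 2] → 8
@8: mip_level [8B, align 2] → 16
@16: e [104B, align 2] → 120
@120: d [8B, align 2] → 128
@128: c [1B, align 1] → 129
+1 pad (align 2)
@130: stride [4B, align 2] → 134
@134: depth [4B, align 2] → 138
@138: format [2B, align 2] → 140
@140: f [8B, align 2] → 148
@148: channels [1B, align 1] → 149
+1 pad (align 2)
@150: h [4B, align 2] → 154
size 154, align 2

154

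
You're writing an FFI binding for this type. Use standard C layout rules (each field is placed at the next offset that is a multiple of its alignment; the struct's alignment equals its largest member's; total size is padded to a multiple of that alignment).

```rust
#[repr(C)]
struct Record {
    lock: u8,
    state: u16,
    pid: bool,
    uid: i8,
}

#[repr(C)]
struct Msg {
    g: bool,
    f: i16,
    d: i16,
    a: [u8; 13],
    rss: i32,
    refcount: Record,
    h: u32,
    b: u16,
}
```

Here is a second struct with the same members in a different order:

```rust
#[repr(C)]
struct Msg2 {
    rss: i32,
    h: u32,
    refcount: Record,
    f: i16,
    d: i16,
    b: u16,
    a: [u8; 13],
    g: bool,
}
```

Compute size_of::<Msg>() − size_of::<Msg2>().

4

Record: 0..1  lock  (1B, 1-aligned); 1..2  -- padding (1B); 2..4  state  (2B, 2-aligned); 4..5  pid  (1B, 1-aligned); 5..6  uid  (1B, 1-aligned); sizeof = 6, alignof = 2
0..1  g  (1B, 1-aligned)
1..2  -- padding (1B)
2..4  f  (2B, 2-aligned)
4..6  d  (2B, 2-aligned)
6..19  a  (13B, 1-aligned)
19..20  -- padding (1B)
20..24  rss  (4B, 4-aligned)
24..30  refcount  (6B, 2-aligned)
30..32  -- padding (2B)
32..36  h  (4B, 4-aligned)
36..38  b  (2B, 2-aligned)
38..40  -- tail padding (2B)
sizeof = 40, alignof = 4
— Msg2 —
0..4  rss  (4B, 4-aligned)
4..8  h  (4B, 4-aligned)
8..14  refcount  (6B, 2-aligned)
14..16  f  (2B, 2-aligned)
16..18  d  (2B, 2-aligned)
18..20  b  (2B, 2-aligned)
20..33  a  (13B, 1-aligned)
33..34  g  (1B, 1-aligned)
34..36  -- tail padding (2B)
sizeof = 36, alignof = 4
40 − 36 = 4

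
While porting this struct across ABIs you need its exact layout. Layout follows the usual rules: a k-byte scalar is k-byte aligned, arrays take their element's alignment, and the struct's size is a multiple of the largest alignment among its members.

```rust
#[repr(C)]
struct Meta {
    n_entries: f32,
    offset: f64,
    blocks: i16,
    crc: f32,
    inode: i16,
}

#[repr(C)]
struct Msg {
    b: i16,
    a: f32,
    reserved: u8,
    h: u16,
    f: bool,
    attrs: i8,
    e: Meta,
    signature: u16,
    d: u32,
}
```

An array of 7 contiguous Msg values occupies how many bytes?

Meta: n_entries at 0 (size 4, align 4) → ends 4; pad 4 to align 8 for offset; offset at 8 (size 8, align 8) → ends 16; blocks at 16 (size 2, align 2) → ends 18; pad 2 to align 4 for crc; crc at 20 (size 4, align 4) → ends 24; inode at 24 (size 2, align 2) → ends 26; tail pad 6 to reach multiple of 8; total 32 bytes, alignment 8
b at 0 (size 2, align 2) → ends 2
pad 2 to align 4 for a
a at 4 (size 4, align 4) → ends 8
reserved at 8 (size 1, align 1) → ends 9
pad 1 to align 2 for h
h at 10 (size 2, align 2) → ends 12
f at 12 (size 1, align 1) → ends 13
attrs at 13 (size 1, align 1) → ends 14
pad 2 to align 8 for e
e at 16 (size 32, align 8) → ends 48
signature at 48 (size 2, align 2) → ends 50
pad 2 to align 4 for d
d at 52 (size 4, align 4) → ends 56
total 56 bytes, alignment 8
array of 7: 7 × 56 = 392

392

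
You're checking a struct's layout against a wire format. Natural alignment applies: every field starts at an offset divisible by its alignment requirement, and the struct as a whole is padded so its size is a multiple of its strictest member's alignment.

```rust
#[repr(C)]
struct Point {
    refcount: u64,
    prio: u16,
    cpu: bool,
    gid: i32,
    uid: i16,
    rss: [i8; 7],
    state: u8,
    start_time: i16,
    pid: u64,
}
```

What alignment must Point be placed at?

member alignments: refcount=8, prio=2, cpu=1, gid=4, uid=2, rss=1, state=1, start_time=2, pid=8
max = 8

8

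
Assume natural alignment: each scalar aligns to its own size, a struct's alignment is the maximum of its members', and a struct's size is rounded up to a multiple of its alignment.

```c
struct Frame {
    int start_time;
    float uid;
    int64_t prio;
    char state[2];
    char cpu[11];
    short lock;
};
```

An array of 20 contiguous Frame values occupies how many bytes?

0..4  start_time  (4B, 4-aligned)
4..8  uid  (4B, 4-aligned)
8..16  prio  (8B, 8-aligned)
16..18  state  (2B, 1-aligned)
18..29  cpu  (11B, 1-aligned)
29..30  -- padding (1B)
30..32  lock  (2B, 2-aligned)
sizeof = 32, alignof = 8
array of 20: 20 × 32 = 640

640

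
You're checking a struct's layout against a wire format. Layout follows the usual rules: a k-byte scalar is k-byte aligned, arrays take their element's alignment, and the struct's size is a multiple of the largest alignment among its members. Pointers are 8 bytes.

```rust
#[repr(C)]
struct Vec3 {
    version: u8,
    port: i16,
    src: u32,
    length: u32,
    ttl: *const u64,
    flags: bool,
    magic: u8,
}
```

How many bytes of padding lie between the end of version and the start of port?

@0: version [1B, align 1] → 1
+1 pad (align 2)
@2: port [2B, align 2] → 4

1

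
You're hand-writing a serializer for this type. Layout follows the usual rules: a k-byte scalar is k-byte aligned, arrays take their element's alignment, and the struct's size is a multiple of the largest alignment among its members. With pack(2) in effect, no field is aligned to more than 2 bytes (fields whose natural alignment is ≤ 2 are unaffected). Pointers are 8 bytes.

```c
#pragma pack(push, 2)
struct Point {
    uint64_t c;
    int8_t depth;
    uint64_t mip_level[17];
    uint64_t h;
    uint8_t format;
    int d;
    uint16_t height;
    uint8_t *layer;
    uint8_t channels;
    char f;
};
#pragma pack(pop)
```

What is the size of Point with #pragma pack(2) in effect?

172

0..8  c  (8B, 2-aligned)
8..9  depth  (1B, 1-aligned)
9..10  -- padding (1B)
10..146  mip_level  (136B, 2-aligned)
146..154  h  (8B, 2-aligned)
154..155  format  (1B, 1-aligned)
155..156  -- padding (1B)
156..160  d  (4B, 2-aligned)
160..162  height  (2B, 2-aligned)
162..170  layer  (8B, 2-aligned)
170..171  channels  (1B, 1-aligned)
171..172  f  (1B, 1-aligned)
sizeof = 172, alignof = 2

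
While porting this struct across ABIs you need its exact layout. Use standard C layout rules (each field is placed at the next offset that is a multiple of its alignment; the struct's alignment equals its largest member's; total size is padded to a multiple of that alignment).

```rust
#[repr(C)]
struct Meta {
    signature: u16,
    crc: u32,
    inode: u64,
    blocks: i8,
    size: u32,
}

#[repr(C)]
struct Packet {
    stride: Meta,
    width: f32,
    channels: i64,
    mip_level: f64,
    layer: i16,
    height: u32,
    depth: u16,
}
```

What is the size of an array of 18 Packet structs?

1152

Meta: 0..2  signature  (2B, 2-aligned); 2..4  -- padding (2B); 4..8  crc  (4B, 4-aligned); 8..16  inode  (8B, 8-aligned); 16..17  blocks  (1B, 1-aligned); 17..20  -- padding (3B); 20..24  size  (4B, 4-aligned); sizeof = 24, alignof = 8
0..24  stride  (24B, 8-aligned)
24..28  width  (4B, 4-aligned)
28..32  -- padding (4B)
32..40  channels  (8B, 8-aligned)
40..48  mip_level  (8B, 8-aligned)
48..50  layer  (2B, 2-aligned)
50..52  -- padding (2B)
52..56  height  (4B, 4-aligned)
56..58  depth  (2B, 2-aligned)
58..64  -- tail padding (6B)
sizeof = 64, alignof = 8
array of 18: 18 × 64 = 1152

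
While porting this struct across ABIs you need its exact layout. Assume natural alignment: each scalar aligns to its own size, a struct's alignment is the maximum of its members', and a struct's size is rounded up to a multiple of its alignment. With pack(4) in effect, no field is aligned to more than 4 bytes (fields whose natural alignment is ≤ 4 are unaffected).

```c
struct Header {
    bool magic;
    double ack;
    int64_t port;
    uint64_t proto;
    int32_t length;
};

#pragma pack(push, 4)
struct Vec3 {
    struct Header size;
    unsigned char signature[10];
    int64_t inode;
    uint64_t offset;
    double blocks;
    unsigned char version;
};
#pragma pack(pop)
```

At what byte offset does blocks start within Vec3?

Header: 0..1  magic  (1B, 1-aligned); 1..8  -- padding (7B); 8..16  ack  (8B, 8-aligned); 16..24  port  (8B, 8-aligned); 24..32  proto  (8B, 8-aligned); 32..36  length  (4B, 4-aligned); 36..40  -- tail padding (4B); sizeof = 40, alignof = 8
0..40  size  (40B, 4-aligned)
40..50  signature  (10B, 1-aligned)
50..52  -- padding (2B)
52..60  inode  (8B, 4-aligned)
60..68  offset  (8B, 4-aligned)
68..76  blocks  (8B, 4-aligned)

68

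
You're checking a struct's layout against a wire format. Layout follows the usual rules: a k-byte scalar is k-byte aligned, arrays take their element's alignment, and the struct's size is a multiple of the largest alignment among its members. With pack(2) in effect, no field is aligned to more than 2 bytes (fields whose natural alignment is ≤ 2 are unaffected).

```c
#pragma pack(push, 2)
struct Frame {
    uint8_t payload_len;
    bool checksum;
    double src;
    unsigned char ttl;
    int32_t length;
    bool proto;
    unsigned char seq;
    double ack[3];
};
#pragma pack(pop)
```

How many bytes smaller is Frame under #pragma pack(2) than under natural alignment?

14

natural layout:
  @0: payload_len [1B, align 1] → 1
  @1: checksum [1B, align 1] → 2
  +6 pad (align 8)
  @8: src [8B, align 8] → 16
  @16: ttl [1B, align 1] → 17
  +3 pad (align 4)
  @20: length [4B, align 4] → 24
  @24: proto [1B, align 1] → 25
  @25: seq [1B, align 1] → 26
  +6 pad (align 8)
  @32: ack [24B, align 8] → 56
  size 56, align 8
packed(2) layout:
  @0: payload_len [1B, align 1] → 1
  @1: checksum [1B, align 1] → 2
  @2: src [8B, align 2] → 10
  @10: ttl [1B, align 1] → 11
  +1 pad (align 2)
  @12: length [4B, align 2] → 16
  @16: proto [1B, align 1] → 17
  @17: seq [1B, align 1] → 18
  @18: ack [24B, align 2] → 42
  size 42, align 2
56 − 42 = 14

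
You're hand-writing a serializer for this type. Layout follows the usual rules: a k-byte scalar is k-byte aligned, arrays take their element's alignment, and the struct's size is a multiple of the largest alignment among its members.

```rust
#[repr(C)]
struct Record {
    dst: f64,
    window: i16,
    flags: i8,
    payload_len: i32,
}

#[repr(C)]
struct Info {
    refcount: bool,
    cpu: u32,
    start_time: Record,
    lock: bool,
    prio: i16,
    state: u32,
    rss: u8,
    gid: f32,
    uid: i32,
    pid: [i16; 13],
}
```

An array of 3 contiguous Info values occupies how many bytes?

Record: @0: dst [8B, align 8] → 8; @8: window [2B, align 2] → 10; @10: flags [1B, align 1] → 11; +1 pad (align 4); @12: payload_len [4B, align 4] → 16; size 16, align 8
@0: refcount [1B, align 1] → 1
+3 pad (align 4)
@4: cpu [4B, align 4] → 8
@8: start_time [16B, align 8] → 24
@24: lock [1B, align 1] → 25
+1 pad (align 2)
@26: prio [2B, align 2] → 28
@28: state [4B, align 4] → 32
@32: rss [1B, align 1] → 33
+3 pad (align 4)
@36: gid [4B, align 4] → 40
@40: uid [4B, align 4] → 44
@44: pid [26B, align 2] → 70
+2 tail pad (align 8)
size 72, align 8
array of 3: 3 × 72 = 216

216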